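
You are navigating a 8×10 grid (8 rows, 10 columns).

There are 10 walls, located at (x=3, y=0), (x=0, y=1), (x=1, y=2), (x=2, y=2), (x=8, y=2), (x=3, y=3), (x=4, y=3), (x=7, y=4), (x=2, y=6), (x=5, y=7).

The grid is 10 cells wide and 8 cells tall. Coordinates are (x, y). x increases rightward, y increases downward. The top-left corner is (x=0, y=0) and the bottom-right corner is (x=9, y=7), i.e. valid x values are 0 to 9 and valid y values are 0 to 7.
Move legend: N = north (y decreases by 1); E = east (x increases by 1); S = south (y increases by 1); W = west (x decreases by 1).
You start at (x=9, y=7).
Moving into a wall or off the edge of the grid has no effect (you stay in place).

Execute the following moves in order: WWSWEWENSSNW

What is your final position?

Start: (x=9, y=7)
  W (west): (x=9, y=7) -> (x=8, y=7)
  W (west): (x=8, y=7) -> (x=7, y=7)
  S (south): blocked, stay at (x=7, y=7)
  W (west): (x=7, y=7) -> (x=6, y=7)
  E (east): (x=6, y=7) -> (x=7, y=7)
  W (west): (x=7, y=7) -> (x=6, y=7)
  E (east): (x=6, y=7) -> (x=7, y=7)
  N (north): (x=7, y=7) -> (x=7, y=6)
  S (south): (x=7, y=6) -> (x=7, y=7)
  S (south): blocked, stay at (x=7, y=7)
  N (north): (x=7, y=7) -> (x=7, y=6)
  W (west): (x=7, y=6) -> (x=6, y=6)
Final: (x=6, y=6)

Answer: Final position: (x=6, y=6)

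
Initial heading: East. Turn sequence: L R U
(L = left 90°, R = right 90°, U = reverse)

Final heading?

Answer: Final heading: West

Derivation:
Start: East
  L (left (90° counter-clockwise)) -> North
  R (right (90° clockwise)) -> East
  U (U-turn (180°)) -> West
Final: West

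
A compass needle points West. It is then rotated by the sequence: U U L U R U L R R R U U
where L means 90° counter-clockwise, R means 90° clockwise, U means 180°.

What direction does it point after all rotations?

Answer: Final heading: East

Derivation:
Start: West
  U (U-turn (180°)) -> East
  U (U-turn (180°)) -> West
  L (left (90° counter-clockwise)) -> South
  U (U-turn (180°)) -> North
  R (right (90° clockwise)) -> East
  U (U-turn (180°)) -> West
  L (left (90° counter-clockwise)) -> South
  R (right (90° clockwise)) -> West
  R (right (90° clockwise)) -> North
  R (right (90° clockwise)) -> East
  U (U-turn (180°)) -> West
  U (U-turn (180°)) -> East
Final: East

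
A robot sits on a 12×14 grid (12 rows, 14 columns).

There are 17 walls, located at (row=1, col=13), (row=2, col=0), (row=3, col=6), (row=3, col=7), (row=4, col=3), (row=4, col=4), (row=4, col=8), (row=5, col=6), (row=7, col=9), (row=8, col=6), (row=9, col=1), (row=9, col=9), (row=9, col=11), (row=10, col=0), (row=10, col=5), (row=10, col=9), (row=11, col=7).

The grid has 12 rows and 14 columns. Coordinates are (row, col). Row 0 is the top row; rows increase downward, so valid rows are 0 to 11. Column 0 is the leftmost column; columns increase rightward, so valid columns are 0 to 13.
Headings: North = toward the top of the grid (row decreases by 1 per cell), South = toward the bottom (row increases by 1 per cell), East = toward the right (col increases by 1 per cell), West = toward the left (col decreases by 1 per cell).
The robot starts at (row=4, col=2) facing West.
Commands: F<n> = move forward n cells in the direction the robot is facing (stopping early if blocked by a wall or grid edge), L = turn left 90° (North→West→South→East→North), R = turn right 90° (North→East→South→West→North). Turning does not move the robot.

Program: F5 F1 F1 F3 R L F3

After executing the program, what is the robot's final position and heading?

Answer: Final position: (row=4, col=0), facing West

Derivation:
Start: (row=4, col=2), facing West
  F5: move forward 2/5 (blocked), now at (row=4, col=0)
  F1: move forward 0/1 (blocked), now at (row=4, col=0)
  F1: move forward 0/1 (blocked), now at (row=4, col=0)
  F3: move forward 0/3 (blocked), now at (row=4, col=0)
  R: turn right, now facing North
  L: turn left, now facing West
  F3: move forward 0/3 (blocked), now at (row=4, col=0)
Final: (row=4, col=0), facing West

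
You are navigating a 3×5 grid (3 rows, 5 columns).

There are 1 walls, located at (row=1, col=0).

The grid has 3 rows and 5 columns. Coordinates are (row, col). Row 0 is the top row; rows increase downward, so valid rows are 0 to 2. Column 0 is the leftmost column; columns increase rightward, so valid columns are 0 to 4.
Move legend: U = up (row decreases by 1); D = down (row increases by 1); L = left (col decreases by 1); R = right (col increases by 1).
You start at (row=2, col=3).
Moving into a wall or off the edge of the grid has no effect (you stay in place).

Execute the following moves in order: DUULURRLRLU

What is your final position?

Start: (row=2, col=3)
  D (down): blocked, stay at (row=2, col=3)
  U (up): (row=2, col=3) -> (row=1, col=3)
  U (up): (row=1, col=3) -> (row=0, col=3)
  L (left): (row=0, col=3) -> (row=0, col=2)
  U (up): blocked, stay at (row=0, col=2)
  R (right): (row=0, col=2) -> (row=0, col=3)
  R (right): (row=0, col=3) -> (row=0, col=4)
  L (left): (row=0, col=4) -> (row=0, col=3)
  R (right): (row=0, col=3) -> (row=0, col=4)
  L (left): (row=0, col=4) -> (row=0, col=3)
  U (up): blocked, stay at (row=0, col=3)
Final: (row=0, col=3)

Answer: Final position: (row=0, col=3)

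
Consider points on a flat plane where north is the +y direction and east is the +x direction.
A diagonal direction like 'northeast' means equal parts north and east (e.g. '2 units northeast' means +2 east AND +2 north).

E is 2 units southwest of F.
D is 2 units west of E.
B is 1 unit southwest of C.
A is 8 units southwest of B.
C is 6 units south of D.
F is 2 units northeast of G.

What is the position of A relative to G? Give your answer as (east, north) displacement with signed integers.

Answer: A is at (east=-11, north=-15) relative to G.

Derivation:
Place G at the origin (east=0, north=0).
  F is 2 units northeast of G: delta (east=+2, north=+2); F at (east=2, north=2).
  E is 2 units southwest of F: delta (east=-2, north=-2); E at (east=0, north=0).
  D is 2 units west of E: delta (east=-2, north=+0); D at (east=-2, north=0).
  C is 6 units south of D: delta (east=+0, north=-6); C at (east=-2, north=-6).
  B is 1 unit southwest of C: delta (east=-1, north=-1); B at (east=-3, north=-7).
  A is 8 units southwest of B: delta (east=-8, north=-8); A at (east=-11, north=-15).
Therefore A relative to G: (east=-11, north=-15).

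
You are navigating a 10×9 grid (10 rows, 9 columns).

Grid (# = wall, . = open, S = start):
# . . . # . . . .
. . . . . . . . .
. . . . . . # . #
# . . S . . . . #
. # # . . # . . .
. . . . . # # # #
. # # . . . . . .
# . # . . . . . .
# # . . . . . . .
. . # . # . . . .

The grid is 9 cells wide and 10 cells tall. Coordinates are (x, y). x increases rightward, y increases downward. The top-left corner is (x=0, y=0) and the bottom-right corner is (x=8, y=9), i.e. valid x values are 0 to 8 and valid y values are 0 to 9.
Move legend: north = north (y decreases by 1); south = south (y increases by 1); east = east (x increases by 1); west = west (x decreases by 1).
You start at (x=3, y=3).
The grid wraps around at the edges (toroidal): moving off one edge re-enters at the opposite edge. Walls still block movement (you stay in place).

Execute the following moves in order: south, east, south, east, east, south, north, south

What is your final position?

Answer: Final position: (x=4, y=6)

Derivation:
Start: (x=3, y=3)
  south (south): (x=3, y=3) -> (x=3, y=4)
  east (east): (x=3, y=4) -> (x=4, y=4)
  south (south): (x=4, y=4) -> (x=4, y=5)
  east (east): blocked, stay at (x=4, y=5)
  east (east): blocked, stay at (x=4, y=5)
  south (south): (x=4, y=5) -> (x=4, y=6)
  north (north): (x=4, y=6) -> (x=4, y=5)
  south (south): (x=4, y=5) -> (x=4, y=6)
Final: (x=4, y=6)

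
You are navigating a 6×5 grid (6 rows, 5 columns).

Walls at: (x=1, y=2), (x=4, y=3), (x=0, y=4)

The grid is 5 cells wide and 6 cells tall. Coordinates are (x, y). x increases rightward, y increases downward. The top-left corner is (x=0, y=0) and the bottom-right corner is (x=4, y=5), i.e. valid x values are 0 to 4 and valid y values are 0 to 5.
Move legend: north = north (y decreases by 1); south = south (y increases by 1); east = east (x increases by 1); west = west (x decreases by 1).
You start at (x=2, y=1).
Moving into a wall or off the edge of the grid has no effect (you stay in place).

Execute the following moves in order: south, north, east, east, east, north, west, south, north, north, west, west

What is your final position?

Start: (x=2, y=1)
  south (south): (x=2, y=1) -> (x=2, y=2)
  north (north): (x=2, y=2) -> (x=2, y=1)
  east (east): (x=2, y=1) -> (x=3, y=1)
  east (east): (x=3, y=1) -> (x=4, y=1)
  east (east): blocked, stay at (x=4, y=1)
  north (north): (x=4, y=1) -> (x=4, y=0)
  west (west): (x=4, y=0) -> (x=3, y=0)
  south (south): (x=3, y=0) -> (x=3, y=1)
  north (north): (x=3, y=1) -> (x=3, y=0)
  north (north): blocked, stay at (x=3, y=0)
  west (west): (x=3, y=0) -> (x=2, y=0)
  west (west): (x=2, y=0) -> (x=1, y=0)
Final: (x=1, y=0)

Answer: Final position: (x=1, y=0)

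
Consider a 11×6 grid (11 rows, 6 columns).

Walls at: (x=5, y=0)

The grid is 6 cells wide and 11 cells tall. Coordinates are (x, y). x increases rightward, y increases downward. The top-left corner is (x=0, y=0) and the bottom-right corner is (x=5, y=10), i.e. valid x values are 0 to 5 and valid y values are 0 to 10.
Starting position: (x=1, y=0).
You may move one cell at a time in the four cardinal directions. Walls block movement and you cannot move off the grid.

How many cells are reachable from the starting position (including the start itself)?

Answer: Reachable cells: 65

Derivation:
BFS flood-fill from (x=1, y=0):
  Distance 0: (x=1, y=0)
  Distance 1: (x=0, y=0), (x=2, y=0), (x=1, y=1)
  Distance 2: (x=3, y=0), (x=0, y=1), (x=2, y=1), (x=1, y=2)
  Distance 3: (x=4, y=0), (x=3, y=1), (x=0, y=2), (x=2, y=2), (x=1, y=3)
  Distance 4: (x=4, y=1), (x=3, y=2), (x=0, y=3), (x=2, y=3), (x=1, y=4)
  Distance 5: (x=5, y=1), (x=4, y=2), (x=3, y=3), (x=0, y=4), (x=2, y=4), (x=1, y=5)
  Distance 6: (x=5, y=2), (x=4, y=3), (x=3, y=4), (x=0, y=5), (x=2, y=5), (x=1, y=6)
  Distance 7: (x=5, y=3), (x=4, y=4), (x=3, y=5), (x=0, y=6), (x=2, y=6), (x=1, y=7)
  Distance 8: (x=5, y=4), (x=4, y=5), (x=3, y=6), (x=0, y=7), (x=2, y=7), (x=1, y=8)
  Distance 9: (x=5, y=5), (x=4, y=6), (x=3, y=7), (x=0, y=8), (x=2, y=8), (x=1, y=9)
  Distance 10: (x=5, y=6), (x=4, y=7), (x=3, y=8), (x=0, y=9), (x=2, y=9), (x=1, y=10)
  Distance 11: (x=5, y=7), (x=4, y=8), (x=3, y=9), (x=0, y=10), (x=2, y=10)
  Distance 12: (x=5, y=8), (x=4, y=9), (x=3, y=10)
  Distance 13: (x=5, y=9), (x=4, y=10)
  Distance 14: (x=5, y=10)
Total reachable: 65 (grid has 65 open cells total)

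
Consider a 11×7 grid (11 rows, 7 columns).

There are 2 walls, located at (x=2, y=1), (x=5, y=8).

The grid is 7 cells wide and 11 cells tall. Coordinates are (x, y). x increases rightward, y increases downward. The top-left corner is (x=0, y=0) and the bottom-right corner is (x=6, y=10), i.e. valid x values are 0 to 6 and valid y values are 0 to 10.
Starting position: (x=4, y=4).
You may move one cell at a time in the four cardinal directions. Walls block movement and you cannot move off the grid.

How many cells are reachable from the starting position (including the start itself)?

Answer: Reachable cells: 75

Derivation:
BFS flood-fill from (x=4, y=4):
  Distance 0: (x=4, y=4)
  Distance 1: (x=4, y=3), (x=3, y=4), (x=5, y=4), (x=4, y=5)
  Distance 2: (x=4, y=2), (x=3, y=3), (x=5, y=3), (x=2, y=4), (x=6, y=4), (x=3, y=5), (x=5, y=5), (x=4, y=6)
  Distance 3: (x=4, y=1), (x=3, y=2), (x=5, y=2), (x=2, y=3), (x=6, y=3), (x=1, y=4), (x=2, y=5), (x=6, y=5), (x=3, y=6), (x=5, y=6), (x=4, y=7)
  Distance 4: (x=4, y=0), (x=3, y=1), (x=5, y=1), (x=2, y=2), (x=6, y=2), (x=1, y=3), (x=0, y=4), (x=1, y=5), (x=2, y=6), (x=6, y=6), (x=3, y=7), (x=5, y=7), (x=4, y=8)
  Distance 5: (x=3, y=0), (x=5, y=0), (x=6, y=1), (x=1, y=2), (x=0, y=3), (x=0, y=5), (x=1, y=6), (x=2, y=7), (x=6, y=7), (x=3, y=8), (x=4, y=9)
  Distance 6: (x=2, y=0), (x=6, y=0), (x=1, y=1), (x=0, y=2), (x=0, y=6), (x=1, y=7), (x=2, y=8), (x=6, y=8), (x=3, y=9), (x=5, y=9), (x=4, y=10)
  Distance 7: (x=1, y=0), (x=0, y=1), (x=0, y=7), (x=1, y=8), (x=2, y=9), (x=6, y=9), (x=3, y=10), (x=5, y=10)
  Distance 8: (x=0, y=0), (x=0, y=8), (x=1, y=9), (x=2, y=10), (x=6, y=10)
  Distance 9: (x=0, y=9), (x=1, y=10)
  Distance 10: (x=0, y=10)
Total reachable: 75 (grid has 75 open cells total)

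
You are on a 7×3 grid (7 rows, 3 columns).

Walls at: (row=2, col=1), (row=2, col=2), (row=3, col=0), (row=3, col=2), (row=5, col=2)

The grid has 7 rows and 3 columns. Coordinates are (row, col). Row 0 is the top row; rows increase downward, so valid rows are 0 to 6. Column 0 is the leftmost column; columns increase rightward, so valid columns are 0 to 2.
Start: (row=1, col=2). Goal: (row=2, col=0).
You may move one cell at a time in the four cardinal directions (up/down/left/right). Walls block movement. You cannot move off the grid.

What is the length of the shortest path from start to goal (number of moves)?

Answer: Shortest path length: 3

Derivation:
BFS from (row=1, col=2) until reaching (row=2, col=0):
  Distance 0: (row=1, col=2)
  Distance 1: (row=0, col=2), (row=1, col=1)
  Distance 2: (row=0, col=1), (row=1, col=0)
  Distance 3: (row=0, col=0), (row=2, col=0)  <- goal reached here
One shortest path (3 moves): (row=1, col=2) -> (row=1, col=1) -> (row=1, col=0) -> (row=2, col=0)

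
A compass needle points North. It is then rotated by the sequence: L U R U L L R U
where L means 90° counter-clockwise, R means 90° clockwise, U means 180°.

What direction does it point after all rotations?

Answer: Final heading: East

Derivation:
Start: North
  L (left (90° counter-clockwise)) -> West
  U (U-turn (180°)) -> East
  R (right (90° clockwise)) -> South
  U (U-turn (180°)) -> North
  L (left (90° counter-clockwise)) -> West
  L (left (90° counter-clockwise)) -> South
  R (right (90° clockwise)) -> West
  U (U-turn (180°)) -> East
Final: East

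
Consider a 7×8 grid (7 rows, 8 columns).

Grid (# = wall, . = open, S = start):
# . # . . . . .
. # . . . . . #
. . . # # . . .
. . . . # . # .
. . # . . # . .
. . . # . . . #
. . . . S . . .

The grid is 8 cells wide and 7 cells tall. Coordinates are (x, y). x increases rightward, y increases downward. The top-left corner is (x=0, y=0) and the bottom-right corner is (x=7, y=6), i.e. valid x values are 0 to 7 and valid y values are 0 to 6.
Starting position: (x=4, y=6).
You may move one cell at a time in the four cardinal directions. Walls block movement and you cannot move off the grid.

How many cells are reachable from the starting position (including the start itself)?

BFS flood-fill from (x=4, y=6):
  Distance 0: (x=4, y=6)
  Distance 1: (x=4, y=5), (x=3, y=6), (x=5, y=6)
  Distance 2: (x=4, y=4), (x=5, y=5), (x=2, y=6), (x=6, y=6)
  Distance 3: (x=3, y=4), (x=2, y=5), (x=6, y=5), (x=1, y=6), (x=7, y=6)
  Distance 4: (x=3, y=3), (x=6, y=4), (x=1, y=5), (x=0, y=6)
  Distance 5: (x=2, y=3), (x=1, y=4), (x=7, y=4), (x=0, y=5)
  Distance 6: (x=2, y=2), (x=1, y=3), (x=7, y=3), (x=0, y=4)
  Distance 7: (x=2, y=1), (x=1, y=2), (x=7, y=2), (x=0, y=3)
  Distance 8: (x=3, y=1), (x=0, y=2), (x=6, y=2)
  Distance 9: (x=3, y=0), (x=0, y=1), (x=4, y=1), (x=6, y=1), (x=5, y=2)
  Distance 10: (x=4, y=0), (x=6, y=0), (x=5, y=1), (x=5, y=3)
  Distance 11: (x=5, y=0), (x=7, y=0)
Total reachable: 43 (grid has 44 open cells total)

Answer: Reachable cells: 43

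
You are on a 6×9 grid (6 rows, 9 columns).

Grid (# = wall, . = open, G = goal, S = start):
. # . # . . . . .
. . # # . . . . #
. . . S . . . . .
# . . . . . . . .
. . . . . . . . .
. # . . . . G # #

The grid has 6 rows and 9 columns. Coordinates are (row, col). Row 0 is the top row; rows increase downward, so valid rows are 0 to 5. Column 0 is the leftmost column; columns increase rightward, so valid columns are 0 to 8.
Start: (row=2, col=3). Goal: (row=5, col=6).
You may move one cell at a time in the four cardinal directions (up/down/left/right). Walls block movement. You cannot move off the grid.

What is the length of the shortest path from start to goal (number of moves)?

Answer: Shortest path length: 6

Derivation:
BFS from (row=2, col=3) until reaching (row=5, col=6):
  Distance 0: (row=2, col=3)
  Distance 1: (row=2, col=2), (row=2, col=4), (row=3, col=3)
  Distance 2: (row=1, col=4), (row=2, col=1), (row=2, col=5), (row=3, col=2), (row=3, col=4), (row=4, col=3)
  Distance 3: (row=0, col=4), (row=1, col=1), (row=1, col=5), (row=2, col=0), (row=2, col=6), (row=3, col=1), (row=3, col=5), (row=4, col=2), (row=4, col=4), (row=5, col=3)
  Distance 4: (row=0, col=5), (row=1, col=0), (row=1, col=6), (row=2, col=7), (row=3, col=6), (row=4, col=1), (row=4, col=5), (row=5, col=2), (row=5, col=4)
  Distance 5: (row=0, col=0), (row=0, col=6), (row=1, col=7), (row=2, col=8), (row=3, col=7), (row=4, col=0), (row=4, col=6), (row=5, col=5)
  Distance 6: (row=0, col=7), (row=3, col=8), (row=4, col=7), (row=5, col=0), (row=5, col=6)  <- goal reached here
One shortest path (6 moves): (row=2, col=3) -> (row=2, col=4) -> (row=2, col=5) -> (row=2, col=6) -> (row=3, col=6) -> (row=4, col=6) -> (row=5, col=6)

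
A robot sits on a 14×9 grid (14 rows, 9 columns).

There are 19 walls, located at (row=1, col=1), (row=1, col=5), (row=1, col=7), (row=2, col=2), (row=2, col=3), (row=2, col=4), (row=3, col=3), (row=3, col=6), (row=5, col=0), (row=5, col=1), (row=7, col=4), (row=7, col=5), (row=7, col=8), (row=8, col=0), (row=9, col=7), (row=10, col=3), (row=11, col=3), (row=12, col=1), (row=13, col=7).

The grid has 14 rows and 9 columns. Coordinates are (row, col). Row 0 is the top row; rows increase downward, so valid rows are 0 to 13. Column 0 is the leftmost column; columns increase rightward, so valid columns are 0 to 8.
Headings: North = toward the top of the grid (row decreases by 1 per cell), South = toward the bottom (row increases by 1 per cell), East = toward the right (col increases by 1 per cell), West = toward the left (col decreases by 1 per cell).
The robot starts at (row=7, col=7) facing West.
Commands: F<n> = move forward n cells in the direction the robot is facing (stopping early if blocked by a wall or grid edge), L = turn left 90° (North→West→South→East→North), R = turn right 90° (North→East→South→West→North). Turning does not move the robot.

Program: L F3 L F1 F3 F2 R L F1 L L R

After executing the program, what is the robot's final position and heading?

Start: (row=7, col=7), facing West
  L: turn left, now facing South
  F3: move forward 1/3 (blocked), now at (row=8, col=7)
  L: turn left, now facing East
  F1: move forward 1, now at (row=8, col=8)
  F3: move forward 0/3 (blocked), now at (row=8, col=8)
  F2: move forward 0/2 (blocked), now at (row=8, col=8)
  R: turn right, now facing South
  L: turn left, now facing East
  F1: move forward 0/1 (blocked), now at (row=8, col=8)
  L: turn left, now facing North
  L: turn left, now facing West
  R: turn right, now facing North
Final: (row=8, col=8), facing North

Answer: Final position: (row=8, col=8), facing North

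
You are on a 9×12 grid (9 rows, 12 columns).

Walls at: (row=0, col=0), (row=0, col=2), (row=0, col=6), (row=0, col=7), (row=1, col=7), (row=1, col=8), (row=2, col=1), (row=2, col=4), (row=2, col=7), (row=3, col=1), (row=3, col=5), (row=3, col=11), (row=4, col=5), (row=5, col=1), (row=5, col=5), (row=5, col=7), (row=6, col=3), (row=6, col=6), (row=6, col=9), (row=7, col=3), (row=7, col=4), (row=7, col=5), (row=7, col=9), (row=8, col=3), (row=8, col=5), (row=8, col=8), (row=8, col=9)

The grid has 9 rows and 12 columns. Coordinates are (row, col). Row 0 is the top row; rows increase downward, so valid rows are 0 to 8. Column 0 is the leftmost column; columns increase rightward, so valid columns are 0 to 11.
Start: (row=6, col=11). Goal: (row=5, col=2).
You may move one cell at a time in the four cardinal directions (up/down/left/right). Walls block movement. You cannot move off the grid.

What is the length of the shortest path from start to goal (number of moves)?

BFS from (row=6, col=11) until reaching (row=5, col=2):
  Distance 0: (row=6, col=11)
  Distance 1: (row=5, col=11), (row=6, col=10), (row=7, col=11)
  Distance 2: (row=4, col=11), (row=5, col=10), (row=7, col=10), (row=8, col=11)
  Distance 3: (row=4, col=10), (row=5, col=9), (row=8, col=10)
  Distance 4: (row=3, col=10), (row=4, col=9), (row=5, col=8)
  Distance 5: (row=2, col=10), (row=3, col=9), (row=4, col=8), (row=6, col=8)
  Distance 6: (row=1, col=10), (row=2, col=9), (row=2, col=11), (row=3, col=8), (row=4, col=7), (row=6, col=7), (row=7, col=8)
  Distance 7: (row=0, col=10), (row=1, col=9), (row=1, col=11), (row=2, col=8), (row=3, col=7), (row=4, col=6), (row=7, col=7)
  Distance 8: (row=0, col=9), (row=0, col=11), (row=3, col=6), (row=5, col=6), (row=7, col=6), (row=8, col=7)
  Distance 9: (row=0, col=8), (row=2, col=6), (row=8, col=6)
  Distance 10: (row=1, col=6), (row=2, col=5)
  Distance 11: (row=1, col=5)
  Distance 12: (row=0, col=5), (row=1, col=4)
  Distance 13: (row=0, col=4), (row=1, col=3)
  Distance 14: (row=0, col=3), (row=1, col=2), (row=2, col=3)
  Distance 15: (row=1, col=1), (row=2, col=2), (row=3, col=3)
  Distance 16: (row=0, col=1), (row=1, col=0), (row=3, col=2), (row=3, col=4), (row=4, col=3)
  Distance 17: (row=2, col=0), (row=4, col=2), (row=4, col=4), (row=5, col=3)
  Distance 18: (row=3, col=0), (row=4, col=1), (row=5, col=2), (row=5, col=4)  <- goal reached here
One shortest path (18 moves): (row=6, col=11) -> (row=6, col=10) -> (row=5, col=10) -> (row=5, col=9) -> (row=5, col=8) -> (row=4, col=8) -> (row=4, col=7) -> (row=4, col=6) -> (row=3, col=6) -> (row=2, col=6) -> (row=2, col=5) -> (row=1, col=5) -> (row=1, col=4) -> (row=1, col=3) -> (row=1, col=2) -> (row=2, col=2) -> (row=3, col=2) -> (row=4, col=2) -> (row=5, col=2)

Answer: Shortest path length: 18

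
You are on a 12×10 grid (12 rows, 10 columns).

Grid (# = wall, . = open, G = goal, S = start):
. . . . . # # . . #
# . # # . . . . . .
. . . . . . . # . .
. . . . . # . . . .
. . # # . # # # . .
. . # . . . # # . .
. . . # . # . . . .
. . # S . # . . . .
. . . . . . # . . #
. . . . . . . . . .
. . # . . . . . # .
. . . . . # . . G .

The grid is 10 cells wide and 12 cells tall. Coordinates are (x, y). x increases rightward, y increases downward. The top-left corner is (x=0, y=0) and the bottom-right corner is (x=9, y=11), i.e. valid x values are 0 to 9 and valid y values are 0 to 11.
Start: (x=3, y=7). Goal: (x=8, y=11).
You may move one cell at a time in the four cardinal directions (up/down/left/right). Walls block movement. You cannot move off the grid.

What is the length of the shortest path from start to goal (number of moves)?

BFS from (x=3, y=7) until reaching (x=8, y=11):
  Distance 0: (x=3, y=7)
  Distance 1: (x=4, y=7), (x=3, y=8)
  Distance 2: (x=4, y=6), (x=2, y=8), (x=4, y=8), (x=3, y=9)
  Distance 3: (x=4, y=5), (x=1, y=8), (x=5, y=8), (x=2, y=9), (x=4, y=9), (x=3, y=10)
  Distance 4: (x=4, y=4), (x=3, y=5), (x=5, y=5), (x=1, y=7), (x=0, y=8), (x=1, y=9), (x=5, y=9), (x=4, y=10), (x=3, y=11)
  Distance 5: (x=4, y=3), (x=1, y=6), (x=0, y=7), (x=0, y=9), (x=6, y=9), (x=1, y=10), (x=5, y=10), (x=2, y=11), (x=4, y=11)
  Distance 6: (x=4, y=2), (x=3, y=3), (x=1, y=5), (x=0, y=6), (x=2, y=6), (x=7, y=9), (x=0, y=10), (x=6, y=10), (x=1, y=11)
  Distance 7: (x=4, y=1), (x=3, y=2), (x=5, y=2), (x=2, y=3), (x=1, y=4), (x=0, y=5), (x=7, y=8), (x=8, y=9), (x=7, y=10), (x=0, y=11), (x=6, y=11)
  Distance 8: (x=4, y=0), (x=5, y=1), (x=2, y=2), (x=6, y=2), (x=1, y=3), (x=0, y=4), (x=7, y=7), (x=8, y=8), (x=9, y=9), (x=7, y=11)
  Distance 9: (x=3, y=0), (x=6, y=1), (x=1, y=2), (x=0, y=3), (x=6, y=3), (x=7, y=6), (x=6, y=7), (x=8, y=7), (x=9, y=10), (x=8, y=11)  <- goal reached here
One shortest path (9 moves): (x=3, y=7) -> (x=4, y=7) -> (x=4, y=8) -> (x=5, y=8) -> (x=5, y=9) -> (x=6, y=9) -> (x=7, y=9) -> (x=7, y=10) -> (x=7, y=11) -> (x=8, y=11)

Answer: Shortest path length: 9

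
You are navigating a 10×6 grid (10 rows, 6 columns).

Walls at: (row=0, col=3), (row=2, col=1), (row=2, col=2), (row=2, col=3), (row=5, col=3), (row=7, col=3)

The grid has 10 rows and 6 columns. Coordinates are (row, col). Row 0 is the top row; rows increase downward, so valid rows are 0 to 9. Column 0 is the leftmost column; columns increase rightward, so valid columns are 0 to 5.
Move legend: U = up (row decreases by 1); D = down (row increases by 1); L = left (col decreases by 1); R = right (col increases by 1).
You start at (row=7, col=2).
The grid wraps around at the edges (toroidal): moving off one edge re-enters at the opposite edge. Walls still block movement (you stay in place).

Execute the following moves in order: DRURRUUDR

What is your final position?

Start: (row=7, col=2)
  D (down): (row=7, col=2) -> (row=8, col=2)
  R (right): (row=8, col=2) -> (row=8, col=3)
  U (up): blocked, stay at (row=8, col=3)
  R (right): (row=8, col=3) -> (row=8, col=4)
  R (right): (row=8, col=4) -> (row=8, col=5)
  U (up): (row=8, col=5) -> (row=7, col=5)
  U (up): (row=7, col=5) -> (row=6, col=5)
  D (down): (row=6, col=5) -> (row=7, col=5)
  R (right): (row=7, col=5) -> (row=7, col=0)
Final: (row=7, col=0)

Answer: Final position: (row=7, col=0)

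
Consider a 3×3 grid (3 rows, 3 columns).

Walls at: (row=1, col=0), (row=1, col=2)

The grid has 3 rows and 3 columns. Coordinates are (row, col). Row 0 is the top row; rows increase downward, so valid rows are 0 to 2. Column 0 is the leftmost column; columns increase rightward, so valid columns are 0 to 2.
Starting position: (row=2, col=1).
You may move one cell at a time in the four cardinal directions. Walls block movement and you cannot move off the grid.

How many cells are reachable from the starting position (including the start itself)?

Answer: Reachable cells: 7

Derivation:
BFS flood-fill from (row=2, col=1):
  Distance 0: (row=2, col=1)
  Distance 1: (row=1, col=1), (row=2, col=0), (row=2, col=2)
  Distance 2: (row=0, col=1)
  Distance 3: (row=0, col=0), (row=0, col=2)
Total reachable: 7 (grid has 7 open cells total)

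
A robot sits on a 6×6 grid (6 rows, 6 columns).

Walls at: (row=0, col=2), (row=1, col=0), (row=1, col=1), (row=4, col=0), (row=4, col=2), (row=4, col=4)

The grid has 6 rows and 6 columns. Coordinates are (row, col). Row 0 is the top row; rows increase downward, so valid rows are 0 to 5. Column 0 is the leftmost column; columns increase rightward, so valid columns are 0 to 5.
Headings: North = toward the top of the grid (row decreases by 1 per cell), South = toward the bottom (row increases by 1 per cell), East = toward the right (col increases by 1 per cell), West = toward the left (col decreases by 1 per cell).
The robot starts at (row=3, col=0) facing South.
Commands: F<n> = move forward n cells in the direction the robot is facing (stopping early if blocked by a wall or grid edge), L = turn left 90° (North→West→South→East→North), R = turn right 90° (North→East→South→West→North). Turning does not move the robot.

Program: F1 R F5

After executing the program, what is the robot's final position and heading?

Start: (row=3, col=0), facing South
  F1: move forward 0/1 (blocked), now at (row=3, col=0)
  R: turn right, now facing West
  F5: move forward 0/5 (blocked), now at (row=3, col=0)
Final: (row=3, col=0), facing West

Answer: Final position: (row=3, col=0), facing West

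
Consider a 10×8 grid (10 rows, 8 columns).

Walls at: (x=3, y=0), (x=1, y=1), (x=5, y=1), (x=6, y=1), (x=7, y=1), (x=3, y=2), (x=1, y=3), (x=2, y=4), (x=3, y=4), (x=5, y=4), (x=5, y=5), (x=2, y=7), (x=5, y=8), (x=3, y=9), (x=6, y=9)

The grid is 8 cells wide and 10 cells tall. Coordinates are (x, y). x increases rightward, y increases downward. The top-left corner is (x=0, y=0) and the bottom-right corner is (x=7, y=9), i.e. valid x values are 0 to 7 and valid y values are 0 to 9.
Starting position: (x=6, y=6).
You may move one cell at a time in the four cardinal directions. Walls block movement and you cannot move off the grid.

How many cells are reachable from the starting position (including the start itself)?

Answer: Reachable cells: 65

Derivation:
BFS flood-fill from (x=6, y=6):
  Distance 0: (x=6, y=6)
  Distance 1: (x=6, y=5), (x=5, y=6), (x=7, y=6), (x=6, y=7)
  Distance 2: (x=6, y=4), (x=7, y=5), (x=4, y=6), (x=5, y=7), (x=7, y=7), (x=6, y=8)
  Distance 3: (x=6, y=3), (x=7, y=4), (x=4, y=5), (x=3, y=6), (x=4, y=7), (x=7, y=8)
  Distance 4: (x=6, y=2), (x=5, y=3), (x=7, y=3), (x=4, y=4), (x=3, y=5), (x=2, y=6), (x=3, y=7), (x=4, y=8), (x=7, y=9)
  Distance 5: (x=5, y=2), (x=7, y=2), (x=4, y=3), (x=2, y=5), (x=1, y=6), (x=3, y=8), (x=4, y=9)
  Distance 6: (x=4, y=2), (x=3, y=3), (x=1, y=5), (x=0, y=6), (x=1, y=7), (x=2, y=8), (x=5, y=9)
  Distance 7: (x=4, y=1), (x=2, y=3), (x=1, y=4), (x=0, y=5), (x=0, y=7), (x=1, y=8), (x=2, y=9)
  Distance 8: (x=4, y=0), (x=3, y=1), (x=2, y=2), (x=0, y=4), (x=0, y=8), (x=1, y=9)
  Distance 9: (x=5, y=0), (x=2, y=1), (x=1, y=2), (x=0, y=3), (x=0, y=9)
  Distance 10: (x=2, y=0), (x=6, y=0), (x=0, y=2)
  Distance 11: (x=1, y=0), (x=7, y=0), (x=0, y=1)
  Distance 12: (x=0, y=0)
Total reachable: 65 (grid has 65 open cells total)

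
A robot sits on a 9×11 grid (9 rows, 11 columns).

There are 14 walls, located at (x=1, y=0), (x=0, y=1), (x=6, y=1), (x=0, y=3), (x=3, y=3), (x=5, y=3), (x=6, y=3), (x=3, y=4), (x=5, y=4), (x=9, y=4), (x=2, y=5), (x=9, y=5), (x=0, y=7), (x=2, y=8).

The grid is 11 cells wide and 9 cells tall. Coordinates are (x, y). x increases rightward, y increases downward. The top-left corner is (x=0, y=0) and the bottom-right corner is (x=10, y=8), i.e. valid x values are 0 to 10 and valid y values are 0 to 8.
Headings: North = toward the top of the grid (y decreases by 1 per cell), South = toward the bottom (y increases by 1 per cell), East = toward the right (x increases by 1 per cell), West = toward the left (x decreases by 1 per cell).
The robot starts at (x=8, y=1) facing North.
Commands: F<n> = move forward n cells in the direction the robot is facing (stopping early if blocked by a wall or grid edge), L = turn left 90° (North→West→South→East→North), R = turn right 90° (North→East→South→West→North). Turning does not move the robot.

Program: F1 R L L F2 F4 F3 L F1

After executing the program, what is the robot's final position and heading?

Answer: Final position: (x=2, y=1), facing South

Derivation:
Start: (x=8, y=1), facing North
  F1: move forward 1, now at (x=8, y=0)
  R: turn right, now facing East
  L: turn left, now facing North
  L: turn left, now facing West
  F2: move forward 2, now at (x=6, y=0)
  F4: move forward 4, now at (x=2, y=0)
  F3: move forward 0/3 (blocked), now at (x=2, y=0)
  L: turn left, now facing South
  F1: move forward 1, now at (x=2, y=1)
Final: (x=2, y=1), facing South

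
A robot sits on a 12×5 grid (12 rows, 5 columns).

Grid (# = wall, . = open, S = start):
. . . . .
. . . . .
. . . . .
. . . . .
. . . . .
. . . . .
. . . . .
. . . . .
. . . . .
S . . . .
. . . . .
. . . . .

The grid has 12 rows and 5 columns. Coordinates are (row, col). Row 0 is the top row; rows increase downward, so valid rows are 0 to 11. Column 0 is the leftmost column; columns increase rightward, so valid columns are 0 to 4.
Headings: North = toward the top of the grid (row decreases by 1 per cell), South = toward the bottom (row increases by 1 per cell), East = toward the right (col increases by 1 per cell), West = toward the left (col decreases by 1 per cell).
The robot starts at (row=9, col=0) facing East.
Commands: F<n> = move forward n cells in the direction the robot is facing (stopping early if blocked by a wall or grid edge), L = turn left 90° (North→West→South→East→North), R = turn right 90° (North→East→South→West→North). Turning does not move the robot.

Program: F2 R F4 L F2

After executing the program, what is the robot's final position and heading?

Answer: Final position: (row=11, col=4), facing East

Derivation:
Start: (row=9, col=0), facing East
  F2: move forward 2, now at (row=9, col=2)
  R: turn right, now facing South
  F4: move forward 2/4 (blocked), now at (row=11, col=2)
  L: turn left, now facing East
  F2: move forward 2, now at (row=11, col=4)
Final: (row=11, col=4), facing East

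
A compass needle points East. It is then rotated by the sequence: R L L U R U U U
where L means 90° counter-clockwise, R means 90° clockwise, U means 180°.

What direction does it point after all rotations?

Start: East
  R (right (90° clockwise)) -> South
  L (left (90° counter-clockwise)) -> East
  L (left (90° counter-clockwise)) -> North
  U (U-turn (180°)) -> South
  R (right (90° clockwise)) -> West
  U (U-turn (180°)) -> East
  U (U-turn (180°)) -> West
  U (U-turn (180°)) -> East
Final: East

Answer: Final heading: East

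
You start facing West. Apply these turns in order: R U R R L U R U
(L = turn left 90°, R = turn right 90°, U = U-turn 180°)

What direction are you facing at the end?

Start: West
  R (right (90° clockwise)) -> North
  U (U-turn (180°)) -> South
  R (right (90° clockwise)) -> West
  R (right (90° clockwise)) -> North
  L (left (90° counter-clockwise)) -> West
  U (U-turn (180°)) -> East
  R (right (90° clockwise)) -> South
  U (U-turn (180°)) -> North
Final: North

Answer: Final heading: North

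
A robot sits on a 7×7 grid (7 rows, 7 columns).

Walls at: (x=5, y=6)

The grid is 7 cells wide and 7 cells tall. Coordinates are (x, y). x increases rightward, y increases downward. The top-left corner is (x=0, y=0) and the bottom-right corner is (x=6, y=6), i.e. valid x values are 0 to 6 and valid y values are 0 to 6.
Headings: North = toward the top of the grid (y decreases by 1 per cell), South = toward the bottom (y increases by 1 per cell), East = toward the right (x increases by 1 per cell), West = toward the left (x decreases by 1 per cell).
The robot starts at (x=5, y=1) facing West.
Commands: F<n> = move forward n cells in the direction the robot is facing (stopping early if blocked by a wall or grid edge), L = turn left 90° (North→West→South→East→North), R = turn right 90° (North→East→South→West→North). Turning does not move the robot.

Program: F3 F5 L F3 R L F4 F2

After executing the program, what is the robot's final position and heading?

Start: (x=5, y=1), facing West
  F3: move forward 3, now at (x=2, y=1)
  F5: move forward 2/5 (blocked), now at (x=0, y=1)
  L: turn left, now facing South
  F3: move forward 3, now at (x=0, y=4)
  R: turn right, now facing West
  L: turn left, now facing South
  F4: move forward 2/4 (blocked), now at (x=0, y=6)
  F2: move forward 0/2 (blocked), now at (x=0, y=6)
Final: (x=0, y=6), facing South

Answer: Final position: (x=0, y=6), facing South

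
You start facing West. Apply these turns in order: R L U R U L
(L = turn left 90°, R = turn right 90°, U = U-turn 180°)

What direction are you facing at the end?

Answer: Final heading: West

Derivation:
Start: West
  R (right (90° clockwise)) -> North
  L (left (90° counter-clockwise)) -> West
  U (U-turn (180°)) -> East
  R (right (90° clockwise)) -> South
  U (U-turn (180°)) -> North
  L (left (90° counter-clockwise)) -> West
Final: West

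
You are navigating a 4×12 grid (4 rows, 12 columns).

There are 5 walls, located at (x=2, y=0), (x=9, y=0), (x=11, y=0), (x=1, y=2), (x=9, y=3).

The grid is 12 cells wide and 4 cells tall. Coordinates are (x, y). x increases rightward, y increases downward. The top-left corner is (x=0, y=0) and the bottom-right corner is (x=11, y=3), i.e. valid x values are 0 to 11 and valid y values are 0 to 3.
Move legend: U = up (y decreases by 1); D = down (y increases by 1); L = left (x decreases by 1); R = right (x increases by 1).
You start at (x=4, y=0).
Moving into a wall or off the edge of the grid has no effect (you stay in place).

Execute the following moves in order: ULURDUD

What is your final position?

Answer: Final position: (x=4, y=1)

Derivation:
Start: (x=4, y=0)
  U (up): blocked, stay at (x=4, y=0)
  L (left): (x=4, y=0) -> (x=3, y=0)
  U (up): blocked, stay at (x=3, y=0)
  R (right): (x=3, y=0) -> (x=4, y=0)
  D (down): (x=4, y=0) -> (x=4, y=1)
  U (up): (x=4, y=1) -> (x=4, y=0)
  D (down): (x=4, y=0) -> (x=4, y=1)
Final: (x=4, y=1)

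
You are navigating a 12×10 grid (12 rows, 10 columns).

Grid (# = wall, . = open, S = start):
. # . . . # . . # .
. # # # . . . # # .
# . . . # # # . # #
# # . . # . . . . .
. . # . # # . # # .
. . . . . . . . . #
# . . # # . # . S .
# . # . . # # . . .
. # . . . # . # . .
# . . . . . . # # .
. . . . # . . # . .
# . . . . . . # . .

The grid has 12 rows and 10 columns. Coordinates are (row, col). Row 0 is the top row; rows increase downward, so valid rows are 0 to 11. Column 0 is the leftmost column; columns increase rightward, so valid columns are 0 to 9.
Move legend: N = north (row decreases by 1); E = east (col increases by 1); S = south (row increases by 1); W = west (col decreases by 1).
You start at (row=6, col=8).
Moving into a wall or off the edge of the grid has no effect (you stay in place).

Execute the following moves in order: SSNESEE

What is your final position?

Start: (row=6, col=8)
  S (south): (row=6, col=8) -> (row=7, col=8)
  S (south): (row=7, col=8) -> (row=8, col=8)
  N (north): (row=8, col=8) -> (row=7, col=8)
  E (east): (row=7, col=8) -> (row=7, col=9)
  S (south): (row=7, col=9) -> (row=8, col=9)
  E (east): blocked, stay at (row=8, col=9)
  E (east): blocked, stay at (row=8, col=9)
Final: (row=8, col=9)

Answer: Final position: (row=8, col=9)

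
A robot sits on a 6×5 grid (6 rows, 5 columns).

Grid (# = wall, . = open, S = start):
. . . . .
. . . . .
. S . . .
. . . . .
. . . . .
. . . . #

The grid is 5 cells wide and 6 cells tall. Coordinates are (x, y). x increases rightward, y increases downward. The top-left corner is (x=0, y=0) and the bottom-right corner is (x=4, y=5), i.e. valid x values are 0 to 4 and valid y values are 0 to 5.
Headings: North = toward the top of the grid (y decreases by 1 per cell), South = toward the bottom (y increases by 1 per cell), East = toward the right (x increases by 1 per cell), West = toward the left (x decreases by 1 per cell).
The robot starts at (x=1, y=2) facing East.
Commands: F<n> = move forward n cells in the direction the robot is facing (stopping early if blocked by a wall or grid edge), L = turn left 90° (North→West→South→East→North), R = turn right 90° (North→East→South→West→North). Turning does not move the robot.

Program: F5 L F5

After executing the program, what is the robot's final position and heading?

Start: (x=1, y=2), facing East
  F5: move forward 3/5 (blocked), now at (x=4, y=2)
  L: turn left, now facing North
  F5: move forward 2/5 (blocked), now at (x=4, y=0)
Final: (x=4, y=0), facing North

Answer: Final position: (x=4, y=0), facing North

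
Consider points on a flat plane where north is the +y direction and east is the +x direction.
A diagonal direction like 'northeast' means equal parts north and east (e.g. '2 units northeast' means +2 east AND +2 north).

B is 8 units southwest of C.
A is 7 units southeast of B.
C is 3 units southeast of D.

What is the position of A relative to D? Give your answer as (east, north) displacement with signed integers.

Place D at the origin (east=0, north=0).
  C is 3 units southeast of D: delta (east=+3, north=-3); C at (east=3, north=-3).
  B is 8 units southwest of C: delta (east=-8, north=-8); B at (east=-5, north=-11).
  A is 7 units southeast of B: delta (east=+7, north=-7); A at (east=2, north=-18).
Therefore A relative to D: (east=2, north=-18).

Answer: A is at (east=2, north=-18) relative to D.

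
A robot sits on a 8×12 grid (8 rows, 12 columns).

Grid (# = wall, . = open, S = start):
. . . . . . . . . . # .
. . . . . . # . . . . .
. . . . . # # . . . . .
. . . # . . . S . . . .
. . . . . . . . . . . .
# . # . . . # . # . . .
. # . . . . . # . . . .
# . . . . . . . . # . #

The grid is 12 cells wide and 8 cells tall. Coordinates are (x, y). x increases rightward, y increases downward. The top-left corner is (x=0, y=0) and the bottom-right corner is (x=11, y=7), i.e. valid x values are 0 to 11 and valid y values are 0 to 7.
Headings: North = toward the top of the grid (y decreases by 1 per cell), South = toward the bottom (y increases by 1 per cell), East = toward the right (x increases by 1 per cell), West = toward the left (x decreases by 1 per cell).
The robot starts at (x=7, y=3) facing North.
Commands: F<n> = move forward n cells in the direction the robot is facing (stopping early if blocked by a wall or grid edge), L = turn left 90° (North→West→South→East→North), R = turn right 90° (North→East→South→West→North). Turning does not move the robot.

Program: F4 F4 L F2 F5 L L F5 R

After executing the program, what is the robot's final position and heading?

Start: (x=7, y=3), facing North
  F4: move forward 3/4 (blocked), now at (x=7, y=0)
  F4: move forward 0/4 (blocked), now at (x=7, y=0)
  L: turn left, now facing West
  F2: move forward 2, now at (x=5, y=0)
  F5: move forward 5, now at (x=0, y=0)
  L: turn left, now facing South
  L: turn left, now facing East
  F5: move forward 5, now at (x=5, y=0)
  R: turn right, now facing South
Final: (x=5, y=0), facing South

Answer: Final position: (x=5, y=0), facing South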